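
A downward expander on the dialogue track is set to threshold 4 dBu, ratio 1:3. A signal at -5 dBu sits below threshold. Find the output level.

The input is 9 dB below the 4 dBu threshold.
A 1:3 expander multiplies undershoot by 3: 9 × 3 = 27 dB below threshold.
Output = 4 − 27 = -23 dBu.

-23 dBu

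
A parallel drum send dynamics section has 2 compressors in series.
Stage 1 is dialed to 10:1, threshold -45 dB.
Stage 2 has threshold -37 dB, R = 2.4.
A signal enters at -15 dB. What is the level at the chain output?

Stage 1: -15 dB is 30 dB over -45 dB; at 10:1 that becomes 3 dB over, giving -42 dB.
Stage 2: -42 dB is at or below the -37 dB threshold — no compression; output -42 dB.

-42 dB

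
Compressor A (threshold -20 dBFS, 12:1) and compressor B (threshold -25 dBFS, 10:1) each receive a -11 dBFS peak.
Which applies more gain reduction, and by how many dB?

A: 9 dB over, compressed to 0.75 dB over, so 8.25 dB of GR.
B: 14 dB over, compressed to 1.4 dB over, so 12.6 dB of GR.
B applies 4.35 dB more gain reduction.

B, by 4.35 dB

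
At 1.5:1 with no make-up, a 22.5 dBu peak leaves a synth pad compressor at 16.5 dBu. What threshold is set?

Let T be the threshold. Output overshoot = (input overshoot)/R, so 16.5 − T = (22.5 − T)/1.5.
1.5·(16.5 − T) = 22.5 − T → 0.5·T = 24.75 − 22.5 = 2.25.
T = 2.25/0.5 = 4.5 dBu.

4.5 dBu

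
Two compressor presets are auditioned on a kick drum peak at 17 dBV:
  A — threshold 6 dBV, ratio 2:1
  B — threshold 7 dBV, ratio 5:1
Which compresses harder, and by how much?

B, by 2.5 dB

A: overshoot 11 dB → output overshoot 5.5 dB → GR 5.5 dB.
B: overshoot 10 dB → output overshoot 2 dB → GR 8 dB.
Difference: 2.5 dB in favour of B.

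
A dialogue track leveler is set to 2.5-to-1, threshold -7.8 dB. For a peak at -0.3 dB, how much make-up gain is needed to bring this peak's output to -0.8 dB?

4 dB

Overshoot 7.5 dB → 7.5/2.5 = 3 dB after compression, so the compressed level is -7.8 + 3 = -4.8 dB.
Make-up = target − compressed = -0.8 − (-4.8) = 4 dB.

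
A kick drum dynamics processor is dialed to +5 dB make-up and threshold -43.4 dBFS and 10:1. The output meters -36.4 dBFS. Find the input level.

Remove make-up: -36.4 − 5 = -41.4 dBFS.
The compressed level sits -41.4 − (-43.4) = 2 dB over threshold.
Before 10:1 compression the overshoot was 2 × 10 = 20 dB, so input = -43.4 + 20 = -23.4 dBFS.

-23.4 dBFS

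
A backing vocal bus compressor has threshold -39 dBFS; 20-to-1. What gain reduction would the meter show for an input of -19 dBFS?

19 dB

-19 dBFS exceeds the threshold by 20 dB.
A 20:1 ratio leaves 1 dB of that excess.
GR = overshoot in − overshoot out = 20 − 1 = 19 dB.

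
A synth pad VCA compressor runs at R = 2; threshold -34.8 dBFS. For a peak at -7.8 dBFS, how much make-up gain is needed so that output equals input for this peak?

Overshoot 27 dB → 27/2 = 13.5 dB after compression, so the compressed level is -34.8 + 13.5 = -21.3 dBFS.
Make-up = target − compressed = -7.8 − (-21.3) = 13.5 dB.

13.5 dB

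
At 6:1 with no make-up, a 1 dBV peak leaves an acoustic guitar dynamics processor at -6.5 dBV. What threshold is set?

-8 dBV

Let T be the threshold. Output overshoot = (input overshoot)/R, so -6.5 − T = (1 − T)/6.
6·(-6.5 − T) = 1 − T → 5·T = -39 − 1 = -40.
T = -40/5 = -8 dBV.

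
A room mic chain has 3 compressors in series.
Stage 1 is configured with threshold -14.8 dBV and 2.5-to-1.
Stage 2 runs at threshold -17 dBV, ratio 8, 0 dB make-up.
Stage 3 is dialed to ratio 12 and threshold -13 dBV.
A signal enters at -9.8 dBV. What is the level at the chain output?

Stage 1: 5 dB above -14.8 dBV, reduced 2.5:1 to 2 dB above → -12.8 dBV.
Stage 2: -12.8 dBV is 4.2 dB over -17 dBV; at 8:1 that becomes 0.525 dB over, giving -16.475 dBV.
Stage 3: -16.475 dBV is at or below the -13 dBV threshold — no compression; output -16.475 dBV.

-16.475 dBV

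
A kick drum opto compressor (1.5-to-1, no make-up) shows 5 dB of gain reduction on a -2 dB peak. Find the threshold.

-17 dB

Let T be the threshold. Output overshoot = (input overshoot)/R, so -7 − T = (-2 − T)/1.5.
1.5·(-7 − T) = -2 − T → 0.5·T = -10.5 − (-2) = -8.5.
T = -8.5/0.5 = -17 dB.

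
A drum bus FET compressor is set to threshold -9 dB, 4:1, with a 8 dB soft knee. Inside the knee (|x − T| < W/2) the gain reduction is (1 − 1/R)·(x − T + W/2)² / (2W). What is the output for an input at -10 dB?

-10.421875 dB

x − T + W/2 = -10 − (-9) + 4 = 3.
GR = (1 − 1/4) × 3² / 16 = 0.75 × 9 / 16 = 0.421875 dB.
Output = -10 − 0.421875 = -10.421875 dB.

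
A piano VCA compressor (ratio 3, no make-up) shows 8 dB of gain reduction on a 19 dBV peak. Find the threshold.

7 dBV

Input is 12 dB above T (since output overshoot × R = input overshoot: (11 − T)·3 = 19 − T gives T = 7 dBV).
Check: 7 + (19 − 7)/3 = 7 + 4 = 11 dBV. ✓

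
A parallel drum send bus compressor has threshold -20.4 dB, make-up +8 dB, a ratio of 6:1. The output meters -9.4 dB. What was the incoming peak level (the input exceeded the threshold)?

Before make-up, the level was -9.4 − 8 = -17.4 dB.
That's 3 dB above the -20.4 dB threshold.
Before 6:1 compression the overshoot was 3 × 6 = 18 dB, so input = -20.4 + 18 = -2.4 dB.

-2.4 dB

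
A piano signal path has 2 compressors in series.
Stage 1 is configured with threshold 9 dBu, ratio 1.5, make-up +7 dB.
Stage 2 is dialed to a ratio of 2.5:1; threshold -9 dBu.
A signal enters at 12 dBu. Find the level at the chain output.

Stage 1: overshoot 3 dB → 3/1.5 = 2 dB → 11 dBu; +7 dB make-up → 18 dBu.
Stage 2: 27 dB above -9 dBu, reduced 2.5:1 to 10.8 dB above → 1.8 dBu.

1.8 dBu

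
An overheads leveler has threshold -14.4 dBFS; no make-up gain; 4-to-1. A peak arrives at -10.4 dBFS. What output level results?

-10.4 dBFS sits 4 dB over threshold.
4:1 compression reduces that to 4/4 = 1 dB over.
So the level is -14.4 + 1 = -13.4 dBFS.

-13.4 dBFS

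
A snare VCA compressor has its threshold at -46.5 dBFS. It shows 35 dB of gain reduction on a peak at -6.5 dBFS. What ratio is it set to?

8:1

Input overshoot = -6.5 − (-46.5) = 40 dB.
Output overshoot = 40 − 35 = 5 dB.
Ratio = input overshoot / output overshoot = 40 / 5 = 8.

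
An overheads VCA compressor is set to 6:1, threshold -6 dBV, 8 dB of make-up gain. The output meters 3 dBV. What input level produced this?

Before make-up, the level was 3 − 8 = -5 dBV.
The compressed level sits -5 − (-6) = 1 dB over threshold.
Input overshoot = R × output overshoot = 6 dB → input = -6 + 6 = 0 dBV.

0 dBV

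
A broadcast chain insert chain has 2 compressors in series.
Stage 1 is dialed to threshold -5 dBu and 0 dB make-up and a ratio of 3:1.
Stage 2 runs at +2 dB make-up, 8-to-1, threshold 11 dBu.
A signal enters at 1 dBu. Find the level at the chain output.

-1 dBu

Stage 1: overshoot 6 dB → 6/3 = 2 dB → -3 dBu.
Stage 2: -3 dBu is at or below the 11 dBu threshold — no compression; make-up brings it to -1 dBu.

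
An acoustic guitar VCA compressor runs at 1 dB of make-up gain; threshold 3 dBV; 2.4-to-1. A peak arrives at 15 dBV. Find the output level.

The input is 12 dB above the 3 dBV threshold.
The 12 dB excess becomes 5 dB after 2.4:1 reduction.
So the level is 3 + 5 = 8 dBV; make-up adds 1 dB, giving 9 dBV.

9 dBV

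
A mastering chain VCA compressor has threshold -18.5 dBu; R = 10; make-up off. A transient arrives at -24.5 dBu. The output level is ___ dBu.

-24.5 dBu is 6 dB below the -18.5 dBu threshold, so no gain reduction is applied.
Output = input = -24.5 dBu.

-24.5 dBu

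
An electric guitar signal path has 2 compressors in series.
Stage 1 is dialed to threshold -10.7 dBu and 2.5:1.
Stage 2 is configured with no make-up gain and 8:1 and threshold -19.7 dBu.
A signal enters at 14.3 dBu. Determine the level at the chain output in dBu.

Stage 1: 14.3 dBu is 25 dB over -10.7 dBu; at 2.5:1 that becomes 10 dB over, giving -0.7 dBu.
Stage 2: -0.7 dBu is 19 dB over -19.7 dBu; at 8:1 that becomes 2.375 dB over, giving -17.325 dBu.

-17.325 dBu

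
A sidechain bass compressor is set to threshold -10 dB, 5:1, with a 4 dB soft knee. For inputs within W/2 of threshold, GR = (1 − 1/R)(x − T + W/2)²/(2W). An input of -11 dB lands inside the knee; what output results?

x − T + W/2 = -11 − (-10) + 2 = 1.
GR = (1 − 1/5) × 1² / 8 = 0.8 × 1 / 8 = 0.1 dB.
Output = -11 − 0.1 = -11.1 dB.

-11.1 dB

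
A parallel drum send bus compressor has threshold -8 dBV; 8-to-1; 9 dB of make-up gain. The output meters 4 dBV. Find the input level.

16 dBV

Stripping the +9 dB make-up gives -5 dBV at the gain stage.
Post-compression overshoot = -5 − (-8) = 3 dB.
Undo the ratio: input overshoot = 3 × 8 = 24 dB, giving input = 16 dBV.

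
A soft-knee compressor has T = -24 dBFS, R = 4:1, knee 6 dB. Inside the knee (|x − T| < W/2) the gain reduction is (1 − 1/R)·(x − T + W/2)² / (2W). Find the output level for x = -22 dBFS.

-23.5625 dBFS

x − T + W/2 = -22 − (-24) + 3 = 5.
GR = (1 − 1/4) × 5² / 12 = 0.75 × 25 / 12 = 1.5625 dB.
Output = -22 − 1.5625 = -23.5625 dBFS.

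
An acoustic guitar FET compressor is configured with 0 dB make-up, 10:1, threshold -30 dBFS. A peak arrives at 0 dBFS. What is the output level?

0 dBFS sits 30 dB over threshold.
At 10:1 the overshoot is divided by 10, leaving 3 dB above threshold.
That puts the output at -27 dBFS.

-27 dBFS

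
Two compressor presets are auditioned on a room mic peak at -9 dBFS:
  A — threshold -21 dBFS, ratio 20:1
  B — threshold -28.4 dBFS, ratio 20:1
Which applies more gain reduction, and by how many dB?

B, by 7.03 dB

A: GR = 12 − 12/20 = 11.4 dB.
B: GR = 19.4 − 19.4/20 = 18.43 dB.
B applies 7.03 dB more gain reduction.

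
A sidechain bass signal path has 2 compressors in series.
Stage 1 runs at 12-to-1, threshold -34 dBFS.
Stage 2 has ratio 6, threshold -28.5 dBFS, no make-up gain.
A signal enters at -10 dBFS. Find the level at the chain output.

-32 dBFS

Stage 1: -10 dBFS is 24 dB over -34 dBFS; at 12:1 that becomes 2 dB over, giving -32 dBFS.
Stage 2: below threshold (-32 ≤ -28.5); passes unchanged; output -32 dBFS.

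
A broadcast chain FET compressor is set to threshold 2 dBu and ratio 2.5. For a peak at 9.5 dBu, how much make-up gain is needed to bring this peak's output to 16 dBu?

11 dB

The peak compresses to 2 + 7.5/2.5 = 5 dBu.
To reach 16 dBu requires 16 − 5 = 11 dB of make-up.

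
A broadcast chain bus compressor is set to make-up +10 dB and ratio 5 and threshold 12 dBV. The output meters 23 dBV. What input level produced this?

17 dBV

Stripping the +10 dB make-up gives 13 dBV at the gain stage.
That's 1 dB above the 12 dBV threshold.
Input overshoot = R × output overshoot = 5 dB → input = 12 + 5 = 17 dBV.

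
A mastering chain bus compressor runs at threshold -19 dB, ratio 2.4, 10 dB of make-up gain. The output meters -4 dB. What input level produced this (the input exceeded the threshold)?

Before make-up, the level was -4 − 10 = -14 dB.
Post-compression overshoot = -14 − (-19) = 5 dB.
Before 2.4:1 compression the overshoot was 5 × 2.4 = 12 dB, so input = -19 + 12 = -7 dB.

-7 dB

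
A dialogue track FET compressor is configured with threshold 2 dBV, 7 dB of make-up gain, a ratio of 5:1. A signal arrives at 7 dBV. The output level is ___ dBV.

10 dBV

7 dBV sits 5 dB over threshold.
At 5:1 the overshoot is divided by 5, leaving 1 dB above threshold.
That puts the output at 3 dBV; make-up adds 7 dB, giving 10 dBV.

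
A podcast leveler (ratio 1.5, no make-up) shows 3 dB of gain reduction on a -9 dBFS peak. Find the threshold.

Let T be the threshold. Output overshoot = (input overshoot)/R, so -12 − T = (-9 − T)/1.5.
1.5·(-12 − T) = -9 − T → 0.5·T = -18 − (-9) = -9.
T = -9/0.5 = -18 dBFS.

-18 dBFS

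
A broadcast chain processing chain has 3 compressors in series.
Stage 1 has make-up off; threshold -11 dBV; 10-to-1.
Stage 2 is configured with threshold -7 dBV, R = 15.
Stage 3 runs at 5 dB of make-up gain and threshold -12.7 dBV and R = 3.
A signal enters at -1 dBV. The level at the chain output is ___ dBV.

-6.8 dBV

Stage 1: 10 dB above -11 dBV, reduced 10:1 to 1 dB above → -10 dBV.
Stage 2: -10 dBV is at or below the -7 dBV threshold — no compression; output -10 dBV.
Stage 3: overshoot 2.7 dB → 2.7/3 = 0.9 dB → -11.8 dBV; +5 dB make-up → -6.8 dBV.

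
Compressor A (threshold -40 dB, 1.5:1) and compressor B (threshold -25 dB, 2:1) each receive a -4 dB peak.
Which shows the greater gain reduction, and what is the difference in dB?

A: overshoot 36 dB → output overshoot 24 dB → GR 12 dB.
B: overshoot 21 dB → output overshoot 10.5 dB → GR 10.5 dB.
A applies 1.5 dB more gain reduction.

A, by 1.5 dB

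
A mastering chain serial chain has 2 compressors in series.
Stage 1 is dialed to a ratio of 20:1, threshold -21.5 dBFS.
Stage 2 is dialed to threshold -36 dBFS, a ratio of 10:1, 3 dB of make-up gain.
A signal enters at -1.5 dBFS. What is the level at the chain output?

-31.45 dBFS

Stage 1: -1.5 dBFS is 20 dB over -21.5 dBFS; at 20:1 that becomes 1 dB over, giving -20.5 dBFS.
Stage 2: overshoot 15.5 dB → 15.5/10 = 1.55 dB → -34.45 dBFS; +3 dB make-up → -31.45 dBFS.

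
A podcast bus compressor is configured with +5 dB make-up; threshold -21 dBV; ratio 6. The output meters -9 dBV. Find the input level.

21 dBV

Remove make-up: -9 − 5 = -14 dBV.
That's 7 dB above the -21 dBV threshold.
Undo the ratio: input overshoot = 7 × 6 = 42 dB, giving input = 21 dBV.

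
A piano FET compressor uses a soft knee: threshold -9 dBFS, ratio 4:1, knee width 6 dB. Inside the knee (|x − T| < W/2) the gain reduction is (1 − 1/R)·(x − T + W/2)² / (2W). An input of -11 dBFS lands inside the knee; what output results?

-11.0625 dBFS

x − T + W/2 = -11 − (-9) + 3 = 1.
GR = (1 − 1/4) × 1² / 12 = 0.75 × 1 / 12 = 0.0625 dB.
Output = -11 − 0.0625 = -11.0625 dBFS.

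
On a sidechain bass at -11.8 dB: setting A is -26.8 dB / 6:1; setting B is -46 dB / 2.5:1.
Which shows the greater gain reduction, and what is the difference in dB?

B, by 8.02 dB

A: GR = 15 − 15/6 = 12.5 dB.
B: GR = 34.2 − 34.2/2.5 = 20.52 dB.
Difference: 8.02 dB in favour of B.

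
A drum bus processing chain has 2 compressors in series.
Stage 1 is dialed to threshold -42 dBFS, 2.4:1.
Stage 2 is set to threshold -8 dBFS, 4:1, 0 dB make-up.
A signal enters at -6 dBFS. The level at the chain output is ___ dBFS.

Stage 1: 36 dB above -42 dBFS, reduced 2.4:1 to 15 dB above → -27 dBFS.
Stage 2: -27 dBFS is at or below the -8 dBFS threshold — no compression; output -27 dBFS.

-27 dBFS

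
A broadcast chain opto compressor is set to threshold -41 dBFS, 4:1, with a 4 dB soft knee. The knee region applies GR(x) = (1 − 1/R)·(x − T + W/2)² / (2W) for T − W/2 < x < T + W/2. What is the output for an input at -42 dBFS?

x − T + W/2 = -42 − (-41) + 2 = 1.
GR = (1 − 1/4) × 1² / 8 = 0.75 × 1 / 8 = 0.09375 dB.
Output = -42 − 0.09375 = -42.09375 dBFS.

-42.09375 dBFS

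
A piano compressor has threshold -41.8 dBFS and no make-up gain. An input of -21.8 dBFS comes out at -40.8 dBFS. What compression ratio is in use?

20:1

Input overshoot = -21.8 − (-41.8) = 20 dB; output overshoot = -40.8 − (-41.8) = 1 dB.
Ratio = 20 / 1 = 20.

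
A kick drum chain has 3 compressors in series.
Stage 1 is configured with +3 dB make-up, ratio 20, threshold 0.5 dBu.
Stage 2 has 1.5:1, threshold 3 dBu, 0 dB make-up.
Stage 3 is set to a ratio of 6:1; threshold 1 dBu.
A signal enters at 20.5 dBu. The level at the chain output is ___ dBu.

1.5 dBu

Stage 1: overshoot 20 dB → 20/20 = 1 dB → 1.5 dBu; +3 dB make-up → 4.5 dBu.
Stage 2: overshoot 1.5 dB → 1.5/1.5 = 1 dB → 4 dBu.
Stage 3: overshoot 3 dB → 3/6 = 0.5 dB → 1.5 dBu.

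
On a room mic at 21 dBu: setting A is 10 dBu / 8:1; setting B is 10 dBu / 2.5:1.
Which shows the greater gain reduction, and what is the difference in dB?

A, by 3.025 dB

A: GR = 11 − 11/8 = 9.625 dB.
B: GR = 11 − 11/2.5 = 6.6 dB.
Difference: 3.025 dB in favour of A.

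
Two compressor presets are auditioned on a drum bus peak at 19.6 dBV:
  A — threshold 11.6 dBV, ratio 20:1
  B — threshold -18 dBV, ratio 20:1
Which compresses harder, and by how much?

A: GR = 8 − 8/20 = 7.6 dB.
B: GR = 37.6 − 37.6/20 = 35.72 dB.
B reduces 28.12 dB more.

B, by 28.12 dB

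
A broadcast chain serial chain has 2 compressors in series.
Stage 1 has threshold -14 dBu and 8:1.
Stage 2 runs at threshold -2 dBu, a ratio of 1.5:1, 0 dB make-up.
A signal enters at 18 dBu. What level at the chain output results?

Stage 1: 18 dBu is 32 dB over -14 dBu; at 8:1 that becomes 4 dB over, giving -10 dBu.
Stage 2: below threshold (-10 ≤ -2); passes unchanged; output -10 dBu.

-10 dBu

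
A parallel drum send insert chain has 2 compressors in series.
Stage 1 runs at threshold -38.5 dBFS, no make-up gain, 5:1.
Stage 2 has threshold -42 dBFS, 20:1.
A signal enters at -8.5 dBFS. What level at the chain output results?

Stage 1: overshoot 30 dB → 30/5 = 6 dB → -32.5 dBFS.
Stage 2: 9.5 dB above -42 dBFS, reduced 20:1 to 0.475 dB above → -41.525 dBFS.

-41.525 dBFS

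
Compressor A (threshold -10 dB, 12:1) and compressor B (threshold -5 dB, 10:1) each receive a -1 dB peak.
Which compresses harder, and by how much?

A: 9 dB over, compressed to 0.75 dB over, so 8.25 dB of GR.
B: 4 dB over, compressed to 0.4 dB over, so 3.6 dB of GR.
Difference: 4.65 dB in favour of A.

A, by 4.65 dB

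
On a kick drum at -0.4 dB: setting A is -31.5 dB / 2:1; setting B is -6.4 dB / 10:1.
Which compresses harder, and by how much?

A: 31.1 dB over, compressed to 15.55 dB over, so 15.55 dB of GR.
B: 6 dB over, compressed to 0.6 dB over, so 5.4 dB of GR.
Difference: 10.15 dB in favour of A.

A, by 10.15 dB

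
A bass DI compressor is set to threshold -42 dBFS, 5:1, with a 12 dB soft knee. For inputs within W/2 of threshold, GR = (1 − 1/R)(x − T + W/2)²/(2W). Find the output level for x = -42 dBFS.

-43.2 dBFS

x − T + W/2 = -42 − (-42) + 6 = 6.
GR = (1 − 1/5) × 6² / 24 = 0.8 × 36 / 24 = 1.2 dB.
Output = -42 − 1.2 = -43.2 dBFS.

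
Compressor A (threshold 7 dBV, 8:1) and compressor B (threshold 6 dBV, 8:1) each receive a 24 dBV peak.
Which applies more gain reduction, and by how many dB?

A: 17 dB over, compressed to 2.125 dB over, so 14.875 dB of GR.
B: 18 dB over, compressed to 2.25 dB over, so 15.75 dB of GR.
B applies 0.875 dB more gain reduction.

B, by 0.875 dB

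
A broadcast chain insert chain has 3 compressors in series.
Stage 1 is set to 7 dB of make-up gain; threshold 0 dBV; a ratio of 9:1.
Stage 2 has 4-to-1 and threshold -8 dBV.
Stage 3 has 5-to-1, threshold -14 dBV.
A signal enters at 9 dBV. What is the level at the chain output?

Stage 1: 9 dBV is 9 dB over 0 dBV; at 9:1 that becomes 1 dB over, giving 1 dBV; +7 dB make-up → 8 dBV.
Stage 2: 8 dBV is 16 dB over -8 dBV; at 4:1 that becomes 4 dB over, giving -4 dBV.
Stage 3: -4 dBV is 10 dB over -14 dBV; at 5:1 that becomes 2 dB over, giving -12 dBV.

-12 dBV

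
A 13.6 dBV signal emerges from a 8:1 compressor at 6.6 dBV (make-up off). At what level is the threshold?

Input is 8 dB above T (since output overshoot × R = input overshoot: (6.6 − T)·8 = 13.6 − T gives T = 5.6 dBV).
Check: 5.6 + (13.6 − 5.6)/8 = 5.6 + 1 = 6.6 dBV. ✓

5.6 dBV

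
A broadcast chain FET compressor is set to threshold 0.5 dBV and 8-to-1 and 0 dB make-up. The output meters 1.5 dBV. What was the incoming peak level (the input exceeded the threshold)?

8.5 dBV

Post-compression overshoot = 1.5 − 0.5 = 1 dB.
Before 8:1 compression the overshoot was 1 × 8 = 8 dB, so input = 0.5 + 8 = 8.5 dBV.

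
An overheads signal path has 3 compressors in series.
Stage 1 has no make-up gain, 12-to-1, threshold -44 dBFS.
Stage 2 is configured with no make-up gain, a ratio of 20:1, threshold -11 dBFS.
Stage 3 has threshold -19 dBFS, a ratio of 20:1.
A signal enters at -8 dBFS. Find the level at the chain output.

-41 dBFS

Stage 1: -8 dBFS is 36 dB over -44 dBFS; at 12:1 that becomes 3 dB over, giving -41 dBFS.
Stage 2: below threshold (-41 ≤ -11); passes unchanged; output -41 dBFS.
Stage 3: below threshold (-41 ≤ -19); passes unchanged; output -41 dBFS.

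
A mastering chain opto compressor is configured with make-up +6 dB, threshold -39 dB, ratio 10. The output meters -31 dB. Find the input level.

Remove make-up: -31 − 6 = -37 dB.
Post-compression overshoot = -37 − (-39) = 2 dB.
Before 10:1 compression the overshoot was 2 × 10 = 20 dB, so input = -39 + 20 = -19 dB.

-19 dB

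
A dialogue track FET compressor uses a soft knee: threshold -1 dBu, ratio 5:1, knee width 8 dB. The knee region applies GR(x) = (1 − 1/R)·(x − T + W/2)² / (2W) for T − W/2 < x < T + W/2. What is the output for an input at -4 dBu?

-4.05 dBu

x − T + W/2 = -4 − (-1) + 4 = 1.
GR = (1 − 1/5) × 1² / 16 = 0.8 × 1 / 16 = 0.05 dB.
Output = -4 − 0.05 = -4.05 dBu.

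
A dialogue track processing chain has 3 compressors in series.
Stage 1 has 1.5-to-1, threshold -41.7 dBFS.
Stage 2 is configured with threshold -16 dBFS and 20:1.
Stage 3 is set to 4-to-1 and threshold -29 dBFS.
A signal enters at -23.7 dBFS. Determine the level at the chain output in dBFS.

Stage 1: overshoot 18 dB → 18/1.5 = 12 dB → -29.7 dBFS.
Stage 2: below threshold (-29.7 ≤ -16); passes unchanged; output -29.7 dBFS.
Stage 3: below threshold (-29.7 ≤ -29); passes unchanged; output -29.7 dBFS.

-29.7 dBFS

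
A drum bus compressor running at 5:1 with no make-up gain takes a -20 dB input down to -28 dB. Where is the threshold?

Gain reduction = -20 − (-28) = 8 dB; output overshoot = GR / (R − 1) = 8 / 4 = 2 dB.
Threshold = output − output overshoot = -28 − 2 = -30 dB.

-30 dB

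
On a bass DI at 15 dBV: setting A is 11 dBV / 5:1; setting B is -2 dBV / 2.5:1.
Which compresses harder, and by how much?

A: GR = 4 − 4/5 = 3.2 dB.
B: GR = 17 − 17/2.5 = 10.2 dB.
B applies 7 dB more gain reduction.

B, by 7 dB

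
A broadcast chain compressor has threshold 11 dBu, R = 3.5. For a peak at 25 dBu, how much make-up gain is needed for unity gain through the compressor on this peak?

The peak compresses to 11 + 14/3.5 = 15 dBu.
To reach 25 dBu requires 25 − 15 = 10 dB of make-up.

10 dB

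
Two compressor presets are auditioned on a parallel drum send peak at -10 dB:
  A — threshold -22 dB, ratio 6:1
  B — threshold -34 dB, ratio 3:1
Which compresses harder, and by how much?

A: GR = 12 − 12/6 = 10 dB.
B: GR = 24 − 24/3 = 16 dB.
B applies 6 dB more gain reduction.

B, by 6 dB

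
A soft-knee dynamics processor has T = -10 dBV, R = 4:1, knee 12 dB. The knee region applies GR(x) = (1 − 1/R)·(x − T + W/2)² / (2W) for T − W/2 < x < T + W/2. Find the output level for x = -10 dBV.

x − T + W/2 = -10 − (-10) + 6 = 6.
GR = (1 − 1/4) × 6² / 24 = 0.75 × 36 / 24 = 1.125 dB.
Output = -10 − 1.125 = -11.125 dBV.

-11.125 dBV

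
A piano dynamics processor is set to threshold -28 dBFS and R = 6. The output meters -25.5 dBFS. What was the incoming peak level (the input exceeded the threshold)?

-13 dBFS

The compressed level sits -25.5 − (-28) = 2.5 dB over threshold.
Input overshoot = R × output overshoot = 15 dB → input = -28 + 15 = -13 dBFS.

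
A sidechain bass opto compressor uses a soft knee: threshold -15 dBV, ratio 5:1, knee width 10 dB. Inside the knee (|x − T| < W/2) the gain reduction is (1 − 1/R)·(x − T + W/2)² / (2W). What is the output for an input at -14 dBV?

-15.44 dBV

x − T + W/2 = -14 − (-15) + 5 = 6.
GR = (1 − 1/5) × 6² / 20 = 0.8 × 36 / 20 = 1.44 dB.
Output = -14 − 1.44 = -15.44 dBV.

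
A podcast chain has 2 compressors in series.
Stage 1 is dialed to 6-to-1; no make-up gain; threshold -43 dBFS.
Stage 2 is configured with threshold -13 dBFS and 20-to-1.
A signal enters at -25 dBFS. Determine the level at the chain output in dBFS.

-40 dBFS

Stage 1: 18 dB above -43 dBFS, reduced 6:1 to 3 dB above → -40 dBFS.
Stage 2: below threshold (-40 ≤ -13); passes unchanged; output -40 dBFS.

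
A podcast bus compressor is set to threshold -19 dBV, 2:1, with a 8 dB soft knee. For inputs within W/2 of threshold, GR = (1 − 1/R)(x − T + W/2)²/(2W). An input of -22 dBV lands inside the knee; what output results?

x − T + W/2 = -22 − (-19) + 4 = 1.
GR = (1 − 1/2) × 1² / 16 = 0.5 × 1 / 16 = 0.03125 dB.
Output = -22 − 0.03125 = -22.03125 dBV.

-22.03125 dBV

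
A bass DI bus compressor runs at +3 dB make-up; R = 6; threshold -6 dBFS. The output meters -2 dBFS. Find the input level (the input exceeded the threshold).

Before make-up, the level was -2 − 3 = -5 dBFS.
That's 1 dB above the -6 dBFS threshold.
Undo the ratio: input overshoot = 1 × 6 = 6 dB, giving input = 0 dBFS.

0 dBFS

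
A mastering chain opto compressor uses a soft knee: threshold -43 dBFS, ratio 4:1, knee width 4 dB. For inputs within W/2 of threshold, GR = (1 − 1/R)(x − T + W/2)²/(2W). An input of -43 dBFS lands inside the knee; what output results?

-43.375 dBFS

x − T + W/2 = -43 − (-43) + 2 = 2.
GR = (1 − 1/4) × 2² / 8 = 0.75 × 4 / 8 = 0.375 dB.
Output = -43 − 0.375 = -43.375 dBFS.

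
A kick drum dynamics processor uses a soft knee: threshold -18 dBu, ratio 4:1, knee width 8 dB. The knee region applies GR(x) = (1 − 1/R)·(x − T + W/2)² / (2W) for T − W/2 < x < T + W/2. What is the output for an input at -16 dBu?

x − T + W/2 = -16 − (-18) + 4 = 6.
GR = (1 − 1/4) × 6² / 16 = 0.75 × 36 / 16 = 1.6875 dB.
Output = -16 − 1.6875 = -17.6875 dBu.

-17.6875 dBu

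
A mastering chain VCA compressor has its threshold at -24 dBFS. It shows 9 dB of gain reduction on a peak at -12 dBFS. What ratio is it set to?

Input overshoot = -12 − (-24) = 12 dB.
Output overshoot = 12 − 9 = 3 dB.
Ratio = input overshoot / output overshoot = 12 / 3 = 4.

4:1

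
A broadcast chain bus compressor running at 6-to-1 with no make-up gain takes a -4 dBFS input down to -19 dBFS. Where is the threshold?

-22 dBFS

Gain reduction = -4 − (-19) = 15 dB; output overshoot = GR / (R − 1) = 15 / 5 = 3 dB.
Threshold = output − output overshoot = -19 − 3 = -22 dBFS.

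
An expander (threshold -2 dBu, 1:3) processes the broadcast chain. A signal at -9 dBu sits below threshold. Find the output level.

-23 dBu

Below threshold, a 1:3 expander applies gain = (3−1)×(T − x) of attenuation.
(3−1) × 7 = 14 dB, so output = -9 − 14 = -23 dBu.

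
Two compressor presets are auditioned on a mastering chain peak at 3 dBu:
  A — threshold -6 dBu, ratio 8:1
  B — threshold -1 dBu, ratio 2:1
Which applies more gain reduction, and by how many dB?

A, by 5.875 dB

A: GR = 9 − 9/8 = 7.875 dB.
B: GR = 4 − 4/2 = 2 dB.
A reduces 5.875 dB more.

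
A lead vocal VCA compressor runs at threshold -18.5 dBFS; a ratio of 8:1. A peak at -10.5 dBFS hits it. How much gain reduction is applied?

Overshoot = -10.5 − (-18.5) = 8 dB.
At 8:1, output sits 8/8 = 1 dB above threshold.
GR = overshoot in − overshoot out = 8 − 1 = 7 dB.

7 dB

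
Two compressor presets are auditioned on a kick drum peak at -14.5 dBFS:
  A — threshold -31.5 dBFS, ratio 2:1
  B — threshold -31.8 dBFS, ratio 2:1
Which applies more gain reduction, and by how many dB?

A: GR = 17 − 17/2 = 8.5 dB.
B: GR = 17.3 − 17.3/2 = 8.65 dB.
B reduces 0.15 dB more.

B, by 0.15 dB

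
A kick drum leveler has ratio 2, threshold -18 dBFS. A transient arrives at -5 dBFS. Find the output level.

-5 dBFS sits 13 dB over threshold.
At 2:1 the overshoot is divided by 2, leaving 6.5 dB above threshold.
Output = -18 + 6.5 = -11.5 dBFS.

-11.5 dBFS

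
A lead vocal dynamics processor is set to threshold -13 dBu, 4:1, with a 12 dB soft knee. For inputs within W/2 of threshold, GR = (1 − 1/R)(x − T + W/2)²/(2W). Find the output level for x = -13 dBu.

x − T + W/2 = -13 − (-13) + 6 = 6.
GR = (1 − 1/4) × 6² / 24 = 0.75 × 36 / 24 = 1.125 dB.
Output = -13 − 1.125 = -14.125 dBu.

-14.125 dBu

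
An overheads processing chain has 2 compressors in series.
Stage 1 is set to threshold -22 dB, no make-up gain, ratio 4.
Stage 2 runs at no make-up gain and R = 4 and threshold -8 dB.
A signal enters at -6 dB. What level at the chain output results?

Stage 1: -6 dB is 16 dB over -22 dB; at 4:1 that becomes 4 dB over, giving -18 dB.
Stage 2: -18 dB is at or below the -8 dB threshold — no compression; output -18 dB.

-18 dB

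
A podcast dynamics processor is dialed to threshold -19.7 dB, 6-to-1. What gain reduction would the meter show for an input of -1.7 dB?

15 dB

-1.7 dB exceeds the threshold by 18 dB.
After 6:1 compression the overshoot becomes 18/6 = 3 dB.
So the signal is attenuated by 18 − 3 = 15 dB.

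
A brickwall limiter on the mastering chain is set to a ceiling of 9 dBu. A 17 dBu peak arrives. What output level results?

A brickwall limiter is an ∞:1 compressor: any input above the ceiling is clamped to 9 dBu.

9 dBu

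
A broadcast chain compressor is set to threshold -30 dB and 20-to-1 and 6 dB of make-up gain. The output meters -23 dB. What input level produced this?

Stripping the +6 dB make-up gives -29 dB at the gain stage.
The compressed level sits -29 − (-30) = 1 dB over threshold.
Before 20:1 compression the overshoot was 1 × 20 = 20 dB, so input = -30 + 20 = -10 dB.

-10 dB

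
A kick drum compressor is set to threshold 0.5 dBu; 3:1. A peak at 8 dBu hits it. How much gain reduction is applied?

5 dB

Overshoot = 8 − 0.5 = 7.5 dB.
At 3:1, output sits 7.5/3 = 2.5 dB above threshold.
So the signal is attenuated by 7.5 − 2.5 = 5 dB.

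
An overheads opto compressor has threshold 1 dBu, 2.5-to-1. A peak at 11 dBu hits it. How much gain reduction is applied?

6 dB

Overshoot = 11 − 1 = 10 dB.
After 2.5:1 compression the overshoot becomes 10/2.5 = 4 dB.
So the signal is attenuated by 10 − 4 = 6 dB.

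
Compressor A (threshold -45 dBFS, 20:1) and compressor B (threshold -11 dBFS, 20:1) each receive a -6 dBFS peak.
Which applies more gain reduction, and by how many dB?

A, by 32.3 dB

A: GR = 39 − 39/20 = 37.05 dB.
B: GR = 5 − 5/20 = 4.75 dB.
A reduces 32.3 dB more.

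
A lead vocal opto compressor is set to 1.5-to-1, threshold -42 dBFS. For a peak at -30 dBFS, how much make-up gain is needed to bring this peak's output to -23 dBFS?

11 dB

Overshoot 12 dB → 12/1.5 = 8 dB after compression, so the compressed level is -42 + 8 = -34 dBFS.
Make-up = target − compressed = -23 − (-34) = 11 dB.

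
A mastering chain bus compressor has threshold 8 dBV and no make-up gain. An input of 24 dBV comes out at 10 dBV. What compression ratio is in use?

8:1

Input overshoot = 24 − 8 = 16 dB; output overshoot = 10 − 8 = 2 dB.
Ratio = 16 / 2 = 8.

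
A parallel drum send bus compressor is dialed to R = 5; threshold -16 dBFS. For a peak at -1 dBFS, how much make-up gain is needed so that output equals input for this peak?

12 dB

The peak compresses to -16 + 15/5 = -13 dBFS.
To reach -1 dBFS requires -1 − (-13) = 12 dB of make-up.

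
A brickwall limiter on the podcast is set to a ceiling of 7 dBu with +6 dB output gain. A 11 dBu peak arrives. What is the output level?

A brickwall limiter is an ∞:1 compressor: any input above the ceiling is clamped to 7 dBu.
Output gain then adds 6 dB: 7 + 6 = 13 dBu.

13 dBu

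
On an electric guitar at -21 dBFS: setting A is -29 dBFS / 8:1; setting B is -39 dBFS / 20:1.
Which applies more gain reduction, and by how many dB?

B, by 10.1 dB

A: overshoot 8 dB → output overshoot 1 dB → GR 7 dB.
B: overshoot 18 dB → output overshoot 0.9 dB → GR 17.1 dB.
Difference: 10.1 dB in favour of B.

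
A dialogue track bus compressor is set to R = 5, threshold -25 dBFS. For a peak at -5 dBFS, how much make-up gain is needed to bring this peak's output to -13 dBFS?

Overshoot 20 dB → 20/5 = 4 dB after compression, so the compressed level is -25 + 4 = -21 dBFS.
Make-up = target − compressed = -13 − (-21) = 8 dB.

8 dB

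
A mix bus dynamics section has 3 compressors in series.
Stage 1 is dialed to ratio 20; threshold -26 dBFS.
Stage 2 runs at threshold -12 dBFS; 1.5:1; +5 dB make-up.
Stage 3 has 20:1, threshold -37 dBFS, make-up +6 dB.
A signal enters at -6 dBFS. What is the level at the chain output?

-30.15 dBFS

Stage 1: 20 dB above -26 dBFS, reduced 20:1 to 1 dB above → -25 dBFS.
Stage 2: below threshold (-25 ≤ -12); passes unchanged; make-up brings it to -20 dBFS.
Stage 3: 17 dB above -37 dBFS, reduced 20:1 to 0.85 dB above → -36.15 dBFS; +6 dB make-up → -30.15 dBFS.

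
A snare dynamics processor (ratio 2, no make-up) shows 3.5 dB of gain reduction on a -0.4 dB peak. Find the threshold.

Gain reduction = -0.4 − (-3.9) = 3.5 dB; output overshoot = GR / (R − 1) = 3.5 / 1 = 3.5 dB.
Threshold = output − output overshoot = -3.9 − 3.5 = -7.4 dB.

-7.4 dB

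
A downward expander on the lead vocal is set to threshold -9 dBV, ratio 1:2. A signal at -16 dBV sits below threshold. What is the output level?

The input is 7 dB below the -9 dBV threshold.
A 1:2 expander multiplies undershoot by 2: 7 × 2 = 14 dB below threshold.
Output = -9 − 14 = -23 dBV.

-23 dBV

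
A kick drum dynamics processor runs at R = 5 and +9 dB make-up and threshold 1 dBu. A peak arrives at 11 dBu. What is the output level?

12 dBu

The input is 10 dB above the 1 dBu threshold.
5:1 compression reduces that to 10/5 = 2 dB over.
So the level is 1 + 2 = 3 dBu; make-up adds 9 dB, giving 12 dBu.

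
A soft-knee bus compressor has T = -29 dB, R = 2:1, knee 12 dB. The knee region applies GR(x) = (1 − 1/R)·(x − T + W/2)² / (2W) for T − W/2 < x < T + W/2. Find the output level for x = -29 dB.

-29.75 dB

x − T + W/2 = -29 − (-29) + 6 = 6.
GR = (1 − 1/2) × 6² / 24 = 0.5 × 36 / 24 = 0.75 dB.
Output = -29 − 0.75 = -29.75 dB.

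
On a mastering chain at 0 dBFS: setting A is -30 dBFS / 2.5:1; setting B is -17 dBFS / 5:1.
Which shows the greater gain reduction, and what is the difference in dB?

A, by 4.4 dB

A: GR = 30 − 30/2.5 = 18 dB.
B: GR = 17 − 17/5 = 13.6 dB.
A reduces 4.4 dB more.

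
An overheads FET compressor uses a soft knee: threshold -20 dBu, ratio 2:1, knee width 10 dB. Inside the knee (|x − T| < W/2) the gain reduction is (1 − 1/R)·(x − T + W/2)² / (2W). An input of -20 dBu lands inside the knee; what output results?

-20.625 dBu

x − T + W/2 = -20 − (-20) + 5 = 5.
GR = (1 − 1/2) × 5² / 20 = 0.5 × 25 / 20 = 0.625 dB.
Output = -20 − 0.625 = -20.625 dBu.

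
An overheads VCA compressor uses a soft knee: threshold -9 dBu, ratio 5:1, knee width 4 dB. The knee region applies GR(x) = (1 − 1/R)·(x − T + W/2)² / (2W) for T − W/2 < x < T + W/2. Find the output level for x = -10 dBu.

x − T + W/2 = -10 − (-9) + 2 = 1.
GR = (1 − 1/5) × 1² / 8 = 0.8 × 1 / 8 = 0.1 dB.
Output = -10 − 0.1 = -10.1 dBu.

-10.1 dBu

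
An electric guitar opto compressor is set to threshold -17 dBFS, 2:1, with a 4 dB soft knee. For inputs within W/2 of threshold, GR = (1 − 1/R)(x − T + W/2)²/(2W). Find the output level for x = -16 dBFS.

-16.5625 dBFS

x − T + W/2 = -16 − (-17) + 2 = 3.
GR = (1 − 1/2) × 3² / 8 = 0.5 × 9 / 8 = 0.5625 dB.
Output = -16 − 0.5625 = -16.5625 dBFS.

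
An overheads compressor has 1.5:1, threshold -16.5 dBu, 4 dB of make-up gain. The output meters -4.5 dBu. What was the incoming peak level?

-4.5 dBu

Stripping the +4 dB make-up gives -8.5 dBu at the gain stage.
The compressed level sits -8.5 − (-16.5) = 8 dB over threshold.
Input overshoot = R × output overshoot = 12 dB → input = -16.5 + 12 = -4.5 dBu.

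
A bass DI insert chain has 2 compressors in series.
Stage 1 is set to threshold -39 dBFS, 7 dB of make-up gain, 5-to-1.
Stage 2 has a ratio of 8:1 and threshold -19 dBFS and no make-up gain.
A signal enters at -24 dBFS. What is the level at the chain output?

-29 dBFS

Stage 1: overshoot 15 dB → 15/5 = 3 dB → -36 dBFS; +7 dB make-up → -29 dBFS.
Stage 2: -29 dBFS ≤ -19 dBFS, so stage 2 doesn't engage; output -29 dBFS.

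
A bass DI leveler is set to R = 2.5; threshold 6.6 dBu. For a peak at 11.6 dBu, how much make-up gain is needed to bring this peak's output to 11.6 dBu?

Overshoot 5 dB → 5/2.5 = 2 dB after compression, so the compressed level is 6.6 + 2 = 8.6 dBu.
Make-up = target − compressed = 11.6 − 8.6 = 3 dB.

3 dB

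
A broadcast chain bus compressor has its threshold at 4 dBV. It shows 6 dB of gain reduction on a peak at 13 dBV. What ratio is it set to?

Input overshoot = 13 − 4 = 9 dB.
Output overshoot = 9 − 6 = 3 dB.
Ratio = input overshoot / output overshoot = 9 / 3 = 3.

3:1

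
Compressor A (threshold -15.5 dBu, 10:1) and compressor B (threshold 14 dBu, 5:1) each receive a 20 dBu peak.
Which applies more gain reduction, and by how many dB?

A, by 27.15 dB

A: overshoot 35.5 dB → output overshoot 3.55 dB → GR 31.95 dB.
B: overshoot 6 dB → output overshoot 1.2 dB → GR 4.8 dB.
A reduces 27.15 dB more.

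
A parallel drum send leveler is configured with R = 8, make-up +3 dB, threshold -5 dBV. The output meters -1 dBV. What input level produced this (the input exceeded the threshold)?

Stripping the +3 dB make-up gives -4 dBV at the gain stage.
Post-compression overshoot = -4 − (-5) = 1 dB.
Before 8:1 compression the overshoot was 1 × 8 = 8 dB, so input = -5 + 8 = 3 dBV.

3 dBV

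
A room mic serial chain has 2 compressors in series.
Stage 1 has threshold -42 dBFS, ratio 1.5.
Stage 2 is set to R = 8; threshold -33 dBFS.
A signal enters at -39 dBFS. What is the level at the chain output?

Stage 1: -39 dBFS is 3 dB over -42 dBFS; at 1.5:1 that becomes 2 dB over, giving -40 dBFS.
Stage 2: -40 dBFS ≤ -33 dBFS, so stage 2 doesn't engage; output -40 dBFS.

-40 dBFS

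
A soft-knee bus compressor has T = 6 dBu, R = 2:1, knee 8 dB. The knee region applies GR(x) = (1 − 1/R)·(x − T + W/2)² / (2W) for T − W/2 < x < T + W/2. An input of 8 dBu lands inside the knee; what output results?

x − T + W/2 = 8 − 6 + 4 = 6.
GR = (1 − 1/2) × 6² / 16 = 0.5 × 36 / 16 = 1.125 dB.
Output = 8 − 1.125 = 6.875 dBu.

6.875 dBu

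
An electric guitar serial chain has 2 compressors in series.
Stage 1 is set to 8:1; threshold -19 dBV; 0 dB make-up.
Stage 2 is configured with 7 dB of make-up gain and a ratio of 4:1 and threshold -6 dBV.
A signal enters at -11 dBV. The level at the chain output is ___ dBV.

Stage 1: -11 dBV is 8 dB over -19 dBV; at 8:1 that becomes 1 dB over, giving -18 dBV.
Stage 2: -18 dBV is at or below the -6 dBV threshold — no compression; make-up brings it to -11 dBV.

-11 dBV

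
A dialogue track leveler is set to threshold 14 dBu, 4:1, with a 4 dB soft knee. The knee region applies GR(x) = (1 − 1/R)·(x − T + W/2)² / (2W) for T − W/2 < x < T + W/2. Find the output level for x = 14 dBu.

13.625 dBu

x − T + W/2 = 14 − 14 + 2 = 2.
GR = (1 − 1/4) × 2² / 8 = 0.75 × 4 / 8 = 0.375 dB.
Output = 14 − 0.375 = 13.625 dBu.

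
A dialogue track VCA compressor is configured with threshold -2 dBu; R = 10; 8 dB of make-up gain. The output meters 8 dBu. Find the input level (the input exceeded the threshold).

Stripping the +8 dB make-up gives 0 dBu at the gain stage.
Post-compression overshoot = 0 − (-2) = 2 dB.
Input overshoot = R × output overshoot = 20 dB → input = -2 + 20 = 18 dBu.

18 dBu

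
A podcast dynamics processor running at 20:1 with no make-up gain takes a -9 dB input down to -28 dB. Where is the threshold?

-29 dB

Input is 20 dB above T (since output overshoot × R = input overshoot: (-28 − T)·20 = -9 − T gives T = -29 dB).
Check: -29 + (-9 − (-29))/20 = -29 + 1 = -28 dB. ✓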